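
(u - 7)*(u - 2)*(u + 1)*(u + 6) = u^4 - 2*u^3 - 43*u^2 + 44*u + 84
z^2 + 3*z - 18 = (z - 3)*(z + 6)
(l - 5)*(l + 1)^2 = l^3 - 3*l^2 - 9*l - 5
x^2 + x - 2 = (x - 1)*(x + 2)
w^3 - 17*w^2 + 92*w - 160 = (w - 8)*(w - 5)*(w - 4)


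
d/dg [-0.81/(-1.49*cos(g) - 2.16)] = 1.2069*sin(g)/(1.49*cos(g) + 2.16)^2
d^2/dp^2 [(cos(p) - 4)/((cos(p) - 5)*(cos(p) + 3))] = (14*(1 - cos(p)^2)^2 - cos(p)^5 - 112*cos(p)^3 + 290*cos(p)^2 - 207*cos(p) - 226)/((cos(p) - 5)^3*(cos(p) + 3)^3)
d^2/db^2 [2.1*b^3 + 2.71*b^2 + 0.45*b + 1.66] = 12.6*b + 5.42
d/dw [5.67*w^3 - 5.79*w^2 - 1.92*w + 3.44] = 17.01*w^2 - 11.58*w - 1.92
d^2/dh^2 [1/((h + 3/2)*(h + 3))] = 4*(4*(h + 3)^2 + 2*(h + 3)*(2*h + 3) + (2*h + 3)^2)/((h + 3)^3*(2*h + 3)^3)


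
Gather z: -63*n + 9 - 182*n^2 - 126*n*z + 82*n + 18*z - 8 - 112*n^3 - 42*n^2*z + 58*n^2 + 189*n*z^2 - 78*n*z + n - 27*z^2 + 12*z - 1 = -112*n^3 - 124*n^2 + 20*n + z^2*(189*n - 27) + z*(-42*n^2 - 204*n + 30)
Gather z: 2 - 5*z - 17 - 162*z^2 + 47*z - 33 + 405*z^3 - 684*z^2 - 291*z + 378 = 405*z^3 - 846*z^2 - 249*z + 330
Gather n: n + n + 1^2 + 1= 2*n + 2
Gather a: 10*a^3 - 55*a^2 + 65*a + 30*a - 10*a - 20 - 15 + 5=10*a^3 - 55*a^2 + 85*a - 30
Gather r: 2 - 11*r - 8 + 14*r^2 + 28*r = 14*r^2 + 17*r - 6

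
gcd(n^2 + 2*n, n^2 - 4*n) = n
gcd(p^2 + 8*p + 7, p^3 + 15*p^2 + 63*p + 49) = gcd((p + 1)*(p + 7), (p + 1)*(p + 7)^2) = p^2 + 8*p + 7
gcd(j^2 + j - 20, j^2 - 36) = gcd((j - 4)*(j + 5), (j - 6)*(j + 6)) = 1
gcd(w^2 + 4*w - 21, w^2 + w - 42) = w + 7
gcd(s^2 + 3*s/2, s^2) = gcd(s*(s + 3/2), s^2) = s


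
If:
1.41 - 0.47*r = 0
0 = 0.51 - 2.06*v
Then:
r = 3.00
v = 0.25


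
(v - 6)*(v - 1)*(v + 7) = v^3 - 43*v + 42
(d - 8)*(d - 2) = d^2 - 10*d + 16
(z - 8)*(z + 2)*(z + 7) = z^3 + z^2 - 58*z - 112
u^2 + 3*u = u*(u + 3)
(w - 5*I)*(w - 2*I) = w^2 - 7*I*w - 10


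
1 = 1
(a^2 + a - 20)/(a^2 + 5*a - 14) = (a^2 + a - 20)/(a^2 + 5*a - 14)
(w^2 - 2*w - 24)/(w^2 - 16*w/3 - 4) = 3*(w + 4)/(3*w + 2)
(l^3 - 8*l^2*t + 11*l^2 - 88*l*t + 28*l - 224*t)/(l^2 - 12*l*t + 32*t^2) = (-l^2 - 11*l - 28)/(-l + 4*t)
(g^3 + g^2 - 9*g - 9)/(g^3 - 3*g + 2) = (g^3 + g^2 - 9*g - 9)/(g^3 - 3*g + 2)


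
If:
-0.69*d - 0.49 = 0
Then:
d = -0.71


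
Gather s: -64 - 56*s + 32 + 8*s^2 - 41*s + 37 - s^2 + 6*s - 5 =7*s^2 - 91*s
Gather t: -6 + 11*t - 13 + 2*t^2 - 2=2*t^2 + 11*t - 21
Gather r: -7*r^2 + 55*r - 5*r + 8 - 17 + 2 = -7*r^2 + 50*r - 7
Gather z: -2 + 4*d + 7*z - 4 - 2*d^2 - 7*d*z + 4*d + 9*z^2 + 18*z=-2*d^2 + 8*d + 9*z^2 + z*(25 - 7*d) - 6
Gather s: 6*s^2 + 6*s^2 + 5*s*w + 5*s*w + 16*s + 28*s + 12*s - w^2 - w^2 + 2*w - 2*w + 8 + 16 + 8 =12*s^2 + s*(10*w + 56) - 2*w^2 + 32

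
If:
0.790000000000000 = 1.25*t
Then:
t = 0.63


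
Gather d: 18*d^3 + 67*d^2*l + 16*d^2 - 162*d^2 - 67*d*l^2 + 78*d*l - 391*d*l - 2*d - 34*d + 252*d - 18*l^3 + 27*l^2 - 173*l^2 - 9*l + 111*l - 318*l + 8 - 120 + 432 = 18*d^3 + d^2*(67*l - 146) + d*(-67*l^2 - 313*l + 216) - 18*l^3 - 146*l^2 - 216*l + 320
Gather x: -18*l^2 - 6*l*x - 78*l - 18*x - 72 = -18*l^2 - 78*l + x*(-6*l - 18) - 72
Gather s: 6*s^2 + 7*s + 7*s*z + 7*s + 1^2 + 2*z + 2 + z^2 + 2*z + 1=6*s^2 + s*(7*z + 14) + z^2 + 4*z + 4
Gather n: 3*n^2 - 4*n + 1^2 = 3*n^2 - 4*n + 1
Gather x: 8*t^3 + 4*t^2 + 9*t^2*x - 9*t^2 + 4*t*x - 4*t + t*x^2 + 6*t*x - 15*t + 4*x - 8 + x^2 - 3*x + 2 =8*t^3 - 5*t^2 - 19*t + x^2*(t + 1) + x*(9*t^2 + 10*t + 1) - 6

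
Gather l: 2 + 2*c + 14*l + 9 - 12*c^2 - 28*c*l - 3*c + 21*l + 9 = -12*c^2 - c + l*(35 - 28*c) + 20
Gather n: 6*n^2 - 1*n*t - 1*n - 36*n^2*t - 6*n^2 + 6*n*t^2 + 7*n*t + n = -36*n^2*t + n*(6*t^2 + 6*t)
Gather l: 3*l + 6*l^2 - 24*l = 6*l^2 - 21*l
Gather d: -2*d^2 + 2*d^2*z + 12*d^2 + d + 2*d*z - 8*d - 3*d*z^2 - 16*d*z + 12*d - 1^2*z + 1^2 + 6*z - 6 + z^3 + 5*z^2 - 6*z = d^2*(2*z + 10) + d*(-3*z^2 - 14*z + 5) + z^3 + 5*z^2 - z - 5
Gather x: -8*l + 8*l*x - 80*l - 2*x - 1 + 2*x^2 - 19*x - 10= -88*l + 2*x^2 + x*(8*l - 21) - 11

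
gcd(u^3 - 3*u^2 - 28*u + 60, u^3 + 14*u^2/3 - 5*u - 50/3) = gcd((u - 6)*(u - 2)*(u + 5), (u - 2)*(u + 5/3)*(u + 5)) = u^2 + 3*u - 10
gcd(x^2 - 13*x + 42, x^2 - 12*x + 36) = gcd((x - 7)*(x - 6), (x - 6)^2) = x - 6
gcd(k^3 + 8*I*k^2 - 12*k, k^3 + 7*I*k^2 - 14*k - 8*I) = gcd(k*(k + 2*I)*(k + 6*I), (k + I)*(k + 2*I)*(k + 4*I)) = k + 2*I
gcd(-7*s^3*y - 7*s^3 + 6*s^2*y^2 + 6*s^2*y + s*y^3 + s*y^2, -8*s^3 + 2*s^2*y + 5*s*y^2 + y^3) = -s + y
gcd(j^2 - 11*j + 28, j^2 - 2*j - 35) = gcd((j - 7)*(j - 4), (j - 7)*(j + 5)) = j - 7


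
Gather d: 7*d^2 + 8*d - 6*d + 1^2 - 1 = 7*d^2 + 2*d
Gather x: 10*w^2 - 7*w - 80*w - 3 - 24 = 10*w^2 - 87*w - 27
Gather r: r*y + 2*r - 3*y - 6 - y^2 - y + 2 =r*(y + 2) - y^2 - 4*y - 4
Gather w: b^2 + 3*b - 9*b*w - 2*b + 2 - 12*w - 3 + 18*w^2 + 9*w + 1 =b^2 + b + 18*w^2 + w*(-9*b - 3)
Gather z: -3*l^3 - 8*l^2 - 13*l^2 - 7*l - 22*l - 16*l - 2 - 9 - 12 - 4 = -3*l^3 - 21*l^2 - 45*l - 27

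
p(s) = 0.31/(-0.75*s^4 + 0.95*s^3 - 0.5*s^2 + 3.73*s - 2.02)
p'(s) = 0.31*(3.0*s^3 - 2.85*s^2 + 1.0*s - 3.73)/(-0.75*s^4 + 0.95*s^3 - 0.5*s^2 + 3.73*s - 2.02)^2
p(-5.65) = -0.00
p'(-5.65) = -0.00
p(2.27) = -0.06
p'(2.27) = 0.24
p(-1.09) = -0.03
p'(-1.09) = -0.05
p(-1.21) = -0.03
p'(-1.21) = -0.04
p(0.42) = -0.63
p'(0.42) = -4.55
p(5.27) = -0.00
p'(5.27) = 0.00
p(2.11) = -0.13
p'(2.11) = 0.80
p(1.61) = 0.19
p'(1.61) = 0.36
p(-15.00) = -0.00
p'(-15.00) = -0.00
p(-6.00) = -0.00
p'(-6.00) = -0.00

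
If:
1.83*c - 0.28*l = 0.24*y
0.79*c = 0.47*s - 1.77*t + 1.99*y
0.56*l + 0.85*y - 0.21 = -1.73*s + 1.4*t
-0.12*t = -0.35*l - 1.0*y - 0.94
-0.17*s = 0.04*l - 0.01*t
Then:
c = -0.21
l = -0.70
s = 0.12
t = -0.76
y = -0.79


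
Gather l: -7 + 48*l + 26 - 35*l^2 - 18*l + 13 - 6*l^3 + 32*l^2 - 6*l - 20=-6*l^3 - 3*l^2 + 24*l + 12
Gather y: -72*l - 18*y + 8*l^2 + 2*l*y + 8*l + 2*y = 8*l^2 - 64*l + y*(2*l - 16)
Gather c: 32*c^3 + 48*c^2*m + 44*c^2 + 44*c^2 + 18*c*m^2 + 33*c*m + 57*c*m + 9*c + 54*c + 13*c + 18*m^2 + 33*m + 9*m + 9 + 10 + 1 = 32*c^3 + c^2*(48*m + 88) + c*(18*m^2 + 90*m + 76) + 18*m^2 + 42*m + 20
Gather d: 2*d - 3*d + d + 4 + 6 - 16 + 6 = 0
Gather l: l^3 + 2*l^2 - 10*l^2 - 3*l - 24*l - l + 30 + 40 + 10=l^3 - 8*l^2 - 28*l + 80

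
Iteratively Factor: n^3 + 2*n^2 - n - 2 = (n - 1)*(n^2 + 3*n + 2) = (n - 1)*(n + 1)*(n + 2)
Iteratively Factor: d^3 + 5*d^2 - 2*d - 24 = (d - 2)*(d^2 + 7*d + 12) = (d - 2)*(d + 4)*(d + 3)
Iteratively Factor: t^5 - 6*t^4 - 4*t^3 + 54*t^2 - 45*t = (t - 3)*(t^4 - 3*t^3 - 13*t^2 + 15*t) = (t - 5)*(t - 3)*(t^3 + 2*t^2 - 3*t) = (t - 5)*(t - 3)*(t - 1)*(t^2 + 3*t) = (t - 5)*(t - 3)*(t - 1)*(t + 3)*(t)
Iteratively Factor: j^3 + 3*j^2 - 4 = (j + 2)*(j^2 + j - 2) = (j - 1)*(j + 2)*(j + 2)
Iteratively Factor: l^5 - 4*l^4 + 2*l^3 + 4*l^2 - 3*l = (l)*(l^4 - 4*l^3 + 2*l^2 + 4*l - 3) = l*(l - 1)*(l^3 - 3*l^2 - l + 3) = l*(l - 1)^2*(l^2 - 2*l - 3) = l*(l - 1)^2*(l + 1)*(l - 3)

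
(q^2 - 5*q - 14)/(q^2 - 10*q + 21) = (q + 2)/(q - 3)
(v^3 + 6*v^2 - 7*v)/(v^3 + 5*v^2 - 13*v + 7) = v/(v - 1)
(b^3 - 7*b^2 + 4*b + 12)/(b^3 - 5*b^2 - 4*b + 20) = (b^2 - 5*b - 6)/(b^2 - 3*b - 10)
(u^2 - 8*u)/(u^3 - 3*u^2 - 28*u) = (8 - u)/(-u^2 + 3*u + 28)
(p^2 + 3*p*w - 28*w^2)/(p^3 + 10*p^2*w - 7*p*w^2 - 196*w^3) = 1/(p + 7*w)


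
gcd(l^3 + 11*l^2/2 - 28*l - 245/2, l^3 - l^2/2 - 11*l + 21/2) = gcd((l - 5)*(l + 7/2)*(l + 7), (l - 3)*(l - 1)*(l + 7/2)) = l + 7/2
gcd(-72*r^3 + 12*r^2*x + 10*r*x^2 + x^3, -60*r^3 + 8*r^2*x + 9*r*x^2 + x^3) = -12*r^2 + 4*r*x + x^2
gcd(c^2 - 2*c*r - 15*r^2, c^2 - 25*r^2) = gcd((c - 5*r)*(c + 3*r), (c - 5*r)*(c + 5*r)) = -c + 5*r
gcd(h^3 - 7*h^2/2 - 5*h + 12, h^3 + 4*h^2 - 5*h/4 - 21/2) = h^2 + h/2 - 3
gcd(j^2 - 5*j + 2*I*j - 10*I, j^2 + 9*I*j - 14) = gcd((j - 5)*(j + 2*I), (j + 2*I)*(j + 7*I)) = j + 2*I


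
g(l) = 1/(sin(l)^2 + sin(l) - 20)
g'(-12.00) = 0.00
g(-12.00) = -0.05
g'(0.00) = 0.00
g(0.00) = -0.05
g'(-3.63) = 0.00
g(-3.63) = -0.05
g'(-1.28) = 0.00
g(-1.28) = -0.05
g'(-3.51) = 0.00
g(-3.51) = -0.05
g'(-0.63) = 0.00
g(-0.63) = -0.05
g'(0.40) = -0.00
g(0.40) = -0.05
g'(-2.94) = 0.00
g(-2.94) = -0.05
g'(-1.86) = -0.00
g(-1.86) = -0.05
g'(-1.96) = -0.00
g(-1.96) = -0.05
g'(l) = (-2*sin(l)*cos(l) - cos(l))/(sin(l)^2 + sin(l) - 20)^2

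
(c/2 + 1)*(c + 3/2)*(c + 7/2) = c^3/2 + 7*c^2/2 + 61*c/8 + 21/4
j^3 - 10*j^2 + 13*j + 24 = (j - 8)*(j - 3)*(j + 1)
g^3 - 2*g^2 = g^2*(g - 2)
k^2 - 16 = (k - 4)*(k + 4)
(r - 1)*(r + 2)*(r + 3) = r^3 + 4*r^2 + r - 6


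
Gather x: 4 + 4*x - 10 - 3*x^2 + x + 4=-3*x^2 + 5*x - 2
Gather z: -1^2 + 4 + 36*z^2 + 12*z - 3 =36*z^2 + 12*z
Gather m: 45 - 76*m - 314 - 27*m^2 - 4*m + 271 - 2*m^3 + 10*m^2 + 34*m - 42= -2*m^3 - 17*m^2 - 46*m - 40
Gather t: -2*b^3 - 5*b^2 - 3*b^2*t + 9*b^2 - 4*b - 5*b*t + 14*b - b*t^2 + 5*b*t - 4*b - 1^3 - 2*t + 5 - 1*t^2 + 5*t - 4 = -2*b^3 + 4*b^2 + 6*b + t^2*(-b - 1) + t*(3 - 3*b^2)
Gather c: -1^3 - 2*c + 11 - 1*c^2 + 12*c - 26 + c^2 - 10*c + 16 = 0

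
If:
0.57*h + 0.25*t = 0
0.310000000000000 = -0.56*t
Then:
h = 0.24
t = -0.55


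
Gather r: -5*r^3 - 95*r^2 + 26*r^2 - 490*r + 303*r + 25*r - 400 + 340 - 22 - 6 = -5*r^3 - 69*r^2 - 162*r - 88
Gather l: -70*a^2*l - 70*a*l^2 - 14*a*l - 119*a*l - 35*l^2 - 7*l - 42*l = l^2*(-70*a - 35) + l*(-70*a^2 - 133*a - 49)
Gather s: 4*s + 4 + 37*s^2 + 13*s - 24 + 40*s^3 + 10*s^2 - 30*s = 40*s^3 + 47*s^2 - 13*s - 20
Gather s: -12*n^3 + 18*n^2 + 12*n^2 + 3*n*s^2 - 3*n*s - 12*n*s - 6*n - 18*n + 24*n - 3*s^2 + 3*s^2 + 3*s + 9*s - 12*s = -12*n^3 + 30*n^2 + 3*n*s^2 - 15*n*s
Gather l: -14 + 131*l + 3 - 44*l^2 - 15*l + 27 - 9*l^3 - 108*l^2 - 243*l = -9*l^3 - 152*l^2 - 127*l + 16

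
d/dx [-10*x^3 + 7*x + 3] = 7 - 30*x^2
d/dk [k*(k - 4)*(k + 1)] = 3*k^2 - 6*k - 4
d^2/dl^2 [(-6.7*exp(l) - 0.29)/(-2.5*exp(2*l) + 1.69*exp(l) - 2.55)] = (41.875*exp(4*l) + 35.5575*exp(3*l) - 259.95075*exp(2*l) + 22.306919*exp(l) + 44.816505)*exp(l)/(15.625*exp(6*l) - 31.6875*exp(5*l) + 69.23325*exp(4*l) - 69.469309*exp(3*l) + 70.617915*exp(2*l) - 32.967675*exp(l) + 16.581375)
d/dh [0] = 0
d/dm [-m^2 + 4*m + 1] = 4 - 2*m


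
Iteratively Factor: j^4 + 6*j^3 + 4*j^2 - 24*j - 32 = (j + 2)*(j^3 + 4*j^2 - 4*j - 16) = (j + 2)^2*(j^2 + 2*j - 8) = (j + 2)^2*(j + 4)*(j - 2)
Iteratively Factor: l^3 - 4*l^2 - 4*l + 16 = (l - 2)*(l^2 - 2*l - 8) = (l - 4)*(l - 2)*(l + 2)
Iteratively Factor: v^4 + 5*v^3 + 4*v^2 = (v + 1)*(v^3 + 4*v^2) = v*(v + 1)*(v^2 + 4*v) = v^2*(v + 1)*(v + 4)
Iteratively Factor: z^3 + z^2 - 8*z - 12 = (z + 2)*(z^2 - z - 6) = (z + 2)^2*(z - 3)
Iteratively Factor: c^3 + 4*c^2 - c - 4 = (c + 4)*(c^2 - 1) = (c + 1)*(c + 4)*(c - 1)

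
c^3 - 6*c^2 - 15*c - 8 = (c - 8)*(c + 1)^2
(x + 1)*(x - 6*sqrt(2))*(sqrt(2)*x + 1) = sqrt(2)*x^3 - 11*x^2 + sqrt(2)*x^2 - 11*x - 6*sqrt(2)*x - 6*sqrt(2)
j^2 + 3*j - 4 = (j - 1)*(j + 4)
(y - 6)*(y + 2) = y^2 - 4*y - 12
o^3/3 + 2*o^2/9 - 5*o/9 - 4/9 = (o/3 + 1/3)*(o - 4/3)*(o + 1)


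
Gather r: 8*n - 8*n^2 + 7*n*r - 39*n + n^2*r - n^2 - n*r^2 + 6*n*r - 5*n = -9*n^2 - n*r^2 - 36*n + r*(n^2 + 13*n)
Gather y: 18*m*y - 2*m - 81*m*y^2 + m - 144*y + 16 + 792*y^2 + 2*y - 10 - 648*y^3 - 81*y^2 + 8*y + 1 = -m - 648*y^3 + y^2*(711 - 81*m) + y*(18*m - 134) + 7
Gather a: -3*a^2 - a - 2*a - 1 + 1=-3*a^2 - 3*a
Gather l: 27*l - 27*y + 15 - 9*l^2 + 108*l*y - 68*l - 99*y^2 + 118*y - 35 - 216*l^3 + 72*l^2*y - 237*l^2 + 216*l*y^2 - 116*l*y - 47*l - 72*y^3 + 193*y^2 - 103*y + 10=-216*l^3 + l^2*(72*y - 246) + l*(216*y^2 - 8*y - 88) - 72*y^3 + 94*y^2 - 12*y - 10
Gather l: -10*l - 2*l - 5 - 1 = -12*l - 6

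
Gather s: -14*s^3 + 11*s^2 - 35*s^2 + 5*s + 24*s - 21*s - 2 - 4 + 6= -14*s^3 - 24*s^2 + 8*s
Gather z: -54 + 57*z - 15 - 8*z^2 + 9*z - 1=-8*z^2 + 66*z - 70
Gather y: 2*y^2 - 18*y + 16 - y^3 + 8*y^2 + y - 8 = -y^3 + 10*y^2 - 17*y + 8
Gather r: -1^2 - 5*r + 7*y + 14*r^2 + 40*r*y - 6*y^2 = 14*r^2 + r*(40*y - 5) - 6*y^2 + 7*y - 1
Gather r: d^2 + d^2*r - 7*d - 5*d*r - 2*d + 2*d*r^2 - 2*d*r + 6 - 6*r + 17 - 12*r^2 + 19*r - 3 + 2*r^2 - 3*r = d^2 - 9*d + r^2*(2*d - 10) + r*(d^2 - 7*d + 10) + 20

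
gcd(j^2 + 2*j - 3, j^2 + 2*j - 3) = j^2 + 2*j - 3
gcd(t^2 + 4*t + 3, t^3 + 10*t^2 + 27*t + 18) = t^2 + 4*t + 3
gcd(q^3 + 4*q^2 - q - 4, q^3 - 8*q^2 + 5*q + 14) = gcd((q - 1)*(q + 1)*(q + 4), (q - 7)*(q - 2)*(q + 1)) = q + 1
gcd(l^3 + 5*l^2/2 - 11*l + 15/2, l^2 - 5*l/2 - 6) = 1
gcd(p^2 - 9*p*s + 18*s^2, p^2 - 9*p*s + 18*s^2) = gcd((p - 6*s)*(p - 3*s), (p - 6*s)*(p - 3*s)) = p^2 - 9*p*s + 18*s^2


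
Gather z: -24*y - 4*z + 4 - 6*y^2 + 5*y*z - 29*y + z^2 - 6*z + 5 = -6*y^2 - 53*y + z^2 + z*(5*y - 10) + 9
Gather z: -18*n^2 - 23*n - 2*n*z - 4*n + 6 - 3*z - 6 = -18*n^2 - 27*n + z*(-2*n - 3)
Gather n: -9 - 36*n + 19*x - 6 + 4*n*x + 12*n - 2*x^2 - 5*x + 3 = n*(4*x - 24) - 2*x^2 + 14*x - 12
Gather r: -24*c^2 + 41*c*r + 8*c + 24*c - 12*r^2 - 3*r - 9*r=-24*c^2 + 32*c - 12*r^2 + r*(41*c - 12)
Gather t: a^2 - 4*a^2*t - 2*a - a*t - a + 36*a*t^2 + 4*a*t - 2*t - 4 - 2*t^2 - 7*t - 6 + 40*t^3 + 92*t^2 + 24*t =a^2 - 3*a + 40*t^3 + t^2*(36*a + 90) + t*(-4*a^2 + 3*a + 15) - 10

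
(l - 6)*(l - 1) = l^2 - 7*l + 6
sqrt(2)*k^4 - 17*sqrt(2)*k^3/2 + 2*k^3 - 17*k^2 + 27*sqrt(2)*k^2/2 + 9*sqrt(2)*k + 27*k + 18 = (k - 6)*(k - 3)*(k + sqrt(2))*(sqrt(2)*k + sqrt(2)/2)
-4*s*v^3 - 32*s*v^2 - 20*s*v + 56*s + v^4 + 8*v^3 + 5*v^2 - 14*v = (-4*s + v)*(v - 1)*(v + 2)*(v + 7)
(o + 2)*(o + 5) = o^2 + 7*o + 10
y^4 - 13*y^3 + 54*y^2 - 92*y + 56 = (y - 7)*(y - 2)^3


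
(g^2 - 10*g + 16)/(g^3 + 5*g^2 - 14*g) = (g - 8)/(g*(g + 7))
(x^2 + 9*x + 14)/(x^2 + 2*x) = (x + 7)/x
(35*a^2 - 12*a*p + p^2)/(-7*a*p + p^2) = (-5*a + p)/p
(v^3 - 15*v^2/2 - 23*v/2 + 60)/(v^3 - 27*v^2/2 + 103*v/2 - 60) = (v + 3)/(v - 3)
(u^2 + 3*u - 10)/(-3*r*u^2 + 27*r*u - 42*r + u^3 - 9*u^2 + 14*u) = (-u - 5)/(3*r*u - 21*r - u^2 + 7*u)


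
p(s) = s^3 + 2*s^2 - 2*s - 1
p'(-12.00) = 382.00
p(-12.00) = -1417.00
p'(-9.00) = 205.00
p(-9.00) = -550.00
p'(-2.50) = 6.75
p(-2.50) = 0.88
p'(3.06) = 38.33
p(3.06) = 40.26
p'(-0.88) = -3.20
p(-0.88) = 1.63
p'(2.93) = 35.47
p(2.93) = 35.46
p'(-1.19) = -2.51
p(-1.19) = 2.53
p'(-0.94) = -3.11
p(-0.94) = 1.82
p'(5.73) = 119.42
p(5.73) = 241.34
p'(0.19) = -1.13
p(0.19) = -1.30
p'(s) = 3*s^2 + 4*s - 2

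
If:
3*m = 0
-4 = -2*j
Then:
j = 2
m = 0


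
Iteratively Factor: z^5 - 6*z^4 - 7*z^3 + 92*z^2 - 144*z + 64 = (z - 1)*(z^4 - 5*z^3 - 12*z^2 + 80*z - 64) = (z - 4)*(z - 1)*(z^3 - z^2 - 16*z + 16) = (z - 4)*(z - 1)*(z + 4)*(z^2 - 5*z + 4) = (z - 4)^2*(z - 1)*(z + 4)*(z - 1)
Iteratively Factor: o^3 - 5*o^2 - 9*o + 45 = (o + 3)*(o^2 - 8*o + 15) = (o - 3)*(o + 3)*(o - 5)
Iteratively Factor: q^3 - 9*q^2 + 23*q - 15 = (q - 3)*(q^2 - 6*q + 5) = (q - 3)*(q - 1)*(q - 5)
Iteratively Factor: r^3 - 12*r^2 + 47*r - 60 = (r - 5)*(r^2 - 7*r + 12) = (r - 5)*(r - 4)*(r - 3)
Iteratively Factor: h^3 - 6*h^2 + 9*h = (h - 3)*(h^2 - 3*h) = (h - 3)^2*(h)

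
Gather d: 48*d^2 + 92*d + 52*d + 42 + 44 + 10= 48*d^2 + 144*d + 96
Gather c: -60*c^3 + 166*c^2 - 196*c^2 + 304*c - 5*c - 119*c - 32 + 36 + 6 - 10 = -60*c^3 - 30*c^2 + 180*c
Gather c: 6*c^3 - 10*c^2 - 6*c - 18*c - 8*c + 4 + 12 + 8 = 6*c^3 - 10*c^2 - 32*c + 24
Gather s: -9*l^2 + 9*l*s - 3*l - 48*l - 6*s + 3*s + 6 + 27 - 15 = -9*l^2 - 51*l + s*(9*l - 3) + 18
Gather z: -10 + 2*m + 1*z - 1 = 2*m + z - 11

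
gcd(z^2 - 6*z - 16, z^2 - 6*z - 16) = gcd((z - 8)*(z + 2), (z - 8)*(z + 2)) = z^2 - 6*z - 16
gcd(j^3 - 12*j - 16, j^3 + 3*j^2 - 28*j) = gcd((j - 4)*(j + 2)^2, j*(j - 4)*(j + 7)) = j - 4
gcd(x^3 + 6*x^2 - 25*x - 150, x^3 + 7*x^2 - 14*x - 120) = x^2 + 11*x + 30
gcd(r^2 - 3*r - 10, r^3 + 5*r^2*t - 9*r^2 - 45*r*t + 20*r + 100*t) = r - 5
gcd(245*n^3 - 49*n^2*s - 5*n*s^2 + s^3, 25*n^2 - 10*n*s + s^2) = -5*n + s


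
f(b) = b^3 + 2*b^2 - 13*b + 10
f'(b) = 3*b^2 + 4*b - 13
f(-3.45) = 37.59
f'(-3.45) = 8.91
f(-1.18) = 26.48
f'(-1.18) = -13.54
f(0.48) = 4.33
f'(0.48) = -10.39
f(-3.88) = 32.14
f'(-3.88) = 16.64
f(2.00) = 0.00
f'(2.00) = 7.00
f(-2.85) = 40.15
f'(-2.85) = -0.03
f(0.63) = 2.85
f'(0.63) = -9.29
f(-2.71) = 40.02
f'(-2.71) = -1.81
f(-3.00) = 40.00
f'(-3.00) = 2.00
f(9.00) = 784.00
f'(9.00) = 266.00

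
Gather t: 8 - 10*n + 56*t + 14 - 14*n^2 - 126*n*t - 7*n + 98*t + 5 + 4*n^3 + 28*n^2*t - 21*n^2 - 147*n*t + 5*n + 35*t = 4*n^3 - 35*n^2 - 12*n + t*(28*n^2 - 273*n + 189) + 27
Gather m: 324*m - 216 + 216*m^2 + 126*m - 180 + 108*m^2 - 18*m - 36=324*m^2 + 432*m - 432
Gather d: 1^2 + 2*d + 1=2*d + 2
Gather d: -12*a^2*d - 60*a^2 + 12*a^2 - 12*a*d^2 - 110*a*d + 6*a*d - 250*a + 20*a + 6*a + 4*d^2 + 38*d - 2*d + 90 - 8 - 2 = -48*a^2 - 224*a + d^2*(4 - 12*a) + d*(-12*a^2 - 104*a + 36) + 80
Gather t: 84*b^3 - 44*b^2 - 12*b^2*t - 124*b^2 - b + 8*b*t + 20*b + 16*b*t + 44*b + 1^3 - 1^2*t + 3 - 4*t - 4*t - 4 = 84*b^3 - 168*b^2 + 63*b + t*(-12*b^2 + 24*b - 9)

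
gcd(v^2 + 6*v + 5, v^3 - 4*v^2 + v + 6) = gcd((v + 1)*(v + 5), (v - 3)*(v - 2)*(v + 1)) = v + 1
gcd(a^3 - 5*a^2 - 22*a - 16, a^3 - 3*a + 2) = a + 2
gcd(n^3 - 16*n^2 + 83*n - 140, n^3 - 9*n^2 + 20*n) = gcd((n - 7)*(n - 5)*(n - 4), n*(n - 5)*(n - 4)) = n^2 - 9*n + 20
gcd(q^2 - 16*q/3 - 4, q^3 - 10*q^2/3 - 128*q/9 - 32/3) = q - 6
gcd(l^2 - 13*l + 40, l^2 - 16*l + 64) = l - 8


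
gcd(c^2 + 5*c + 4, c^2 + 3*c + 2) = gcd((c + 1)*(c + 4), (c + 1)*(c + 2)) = c + 1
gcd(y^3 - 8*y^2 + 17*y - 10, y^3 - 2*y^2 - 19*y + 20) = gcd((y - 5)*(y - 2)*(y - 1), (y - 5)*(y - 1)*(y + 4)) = y^2 - 6*y + 5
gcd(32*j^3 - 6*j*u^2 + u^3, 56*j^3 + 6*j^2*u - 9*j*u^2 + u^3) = -8*j^2 - 2*j*u + u^2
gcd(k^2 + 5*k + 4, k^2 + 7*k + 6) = k + 1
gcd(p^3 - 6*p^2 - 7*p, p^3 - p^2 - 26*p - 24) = p + 1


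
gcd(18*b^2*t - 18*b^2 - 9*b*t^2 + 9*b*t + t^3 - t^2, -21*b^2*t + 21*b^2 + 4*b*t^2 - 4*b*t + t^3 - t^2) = -3*b*t + 3*b + t^2 - t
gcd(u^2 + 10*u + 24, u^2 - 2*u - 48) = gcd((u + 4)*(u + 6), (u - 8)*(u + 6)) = u + 6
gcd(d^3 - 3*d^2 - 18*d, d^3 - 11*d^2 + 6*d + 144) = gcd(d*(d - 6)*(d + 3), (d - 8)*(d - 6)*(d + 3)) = d^2 - 3*d - 18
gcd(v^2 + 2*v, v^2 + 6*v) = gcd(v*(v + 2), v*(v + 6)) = v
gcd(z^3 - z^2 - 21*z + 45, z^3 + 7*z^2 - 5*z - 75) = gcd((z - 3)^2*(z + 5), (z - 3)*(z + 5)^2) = z^2 + 2*z - 15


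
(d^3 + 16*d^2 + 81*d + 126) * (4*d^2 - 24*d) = 4*d^5 + 40*d^4 - 60*d^3 - 1440*d^2 - 3024*d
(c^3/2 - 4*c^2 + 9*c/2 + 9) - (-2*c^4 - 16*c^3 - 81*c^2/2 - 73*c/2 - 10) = 2*c^4 + 33*c^3/2 + 73*c^2/2 + 41*c + 19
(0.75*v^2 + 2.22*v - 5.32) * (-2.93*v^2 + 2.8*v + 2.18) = -2.1975*v^4 - 4.4046*v^3 + 23.4386*v^2 - 10.0564*v - 11.5976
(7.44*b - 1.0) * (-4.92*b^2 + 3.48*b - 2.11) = -36.6048*b^3 + 30.8112*b^2 - 19.1784*b + 2.11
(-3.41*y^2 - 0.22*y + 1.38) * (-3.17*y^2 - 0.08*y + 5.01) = 10.8097*y^4 + 0.9702*y^3 - 21.4411*y^2 - 1.2126*y + 6.9138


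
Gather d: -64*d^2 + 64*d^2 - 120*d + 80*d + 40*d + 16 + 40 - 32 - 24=0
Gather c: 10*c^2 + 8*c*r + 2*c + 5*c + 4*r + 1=10*c^2 + c*(8*r + 7) + 4*r + 1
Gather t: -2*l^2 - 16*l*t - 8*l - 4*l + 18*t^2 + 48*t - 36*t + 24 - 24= -2*l^2 - 12*l + 18*t^2 + t*(12 - 16*l)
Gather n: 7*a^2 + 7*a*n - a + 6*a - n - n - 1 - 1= 7*a^2 + 5*a + n*(7*a - 2) - 2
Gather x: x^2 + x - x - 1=x^2 - 1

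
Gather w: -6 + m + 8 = m + 2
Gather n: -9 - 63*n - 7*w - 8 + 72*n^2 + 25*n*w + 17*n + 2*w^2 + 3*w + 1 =72*n^2 + n*(25*w - 46) + 2*w^2 - 4*w - 16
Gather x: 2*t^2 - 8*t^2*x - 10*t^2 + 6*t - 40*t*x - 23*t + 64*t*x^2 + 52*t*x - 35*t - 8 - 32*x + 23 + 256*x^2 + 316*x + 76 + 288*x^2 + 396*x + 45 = -8*t^2 - 52*t + x^2*(64*t + 544) + x*(-8*t^2 + 12*t + 680) + 136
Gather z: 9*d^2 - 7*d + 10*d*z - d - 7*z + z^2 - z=9*d^2 - 8*d + z^2 + z*(10*d - 8)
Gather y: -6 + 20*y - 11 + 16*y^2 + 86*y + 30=16*y^2 + 106*y + 13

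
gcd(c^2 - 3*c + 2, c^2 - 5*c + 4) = c - 1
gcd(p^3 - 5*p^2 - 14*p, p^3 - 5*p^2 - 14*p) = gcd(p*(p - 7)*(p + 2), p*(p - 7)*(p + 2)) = p^3 - 5*p^2 - 14*p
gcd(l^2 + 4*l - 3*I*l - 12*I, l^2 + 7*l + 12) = l + 4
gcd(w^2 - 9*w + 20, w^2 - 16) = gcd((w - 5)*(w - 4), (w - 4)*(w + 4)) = w - 4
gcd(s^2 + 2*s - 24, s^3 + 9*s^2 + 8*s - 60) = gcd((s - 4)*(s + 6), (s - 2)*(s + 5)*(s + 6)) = s + 6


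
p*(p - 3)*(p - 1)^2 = p^4 - 5*p^3 + 7*p^2 - 3*p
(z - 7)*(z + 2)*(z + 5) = z^3 - 39*z - 70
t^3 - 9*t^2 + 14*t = t*(t - 7)*(t - 2)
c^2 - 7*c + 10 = (c - 5)*(c - 2)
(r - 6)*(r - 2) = r^2 - 8*r + 12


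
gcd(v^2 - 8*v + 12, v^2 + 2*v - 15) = 1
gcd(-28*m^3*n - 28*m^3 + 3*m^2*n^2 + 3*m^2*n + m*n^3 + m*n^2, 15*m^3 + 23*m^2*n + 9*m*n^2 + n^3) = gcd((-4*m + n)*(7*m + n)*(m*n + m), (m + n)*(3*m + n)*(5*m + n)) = 1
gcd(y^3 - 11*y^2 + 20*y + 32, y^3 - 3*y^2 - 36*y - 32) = y^2 - 7*y - 8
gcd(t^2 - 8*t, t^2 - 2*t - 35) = 1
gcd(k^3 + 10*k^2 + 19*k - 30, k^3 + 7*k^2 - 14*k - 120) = k^2 + 11*k + 30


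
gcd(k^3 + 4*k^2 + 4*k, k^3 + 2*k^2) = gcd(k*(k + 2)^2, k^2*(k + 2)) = k^2 + 2*k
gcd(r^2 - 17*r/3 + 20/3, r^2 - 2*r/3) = 1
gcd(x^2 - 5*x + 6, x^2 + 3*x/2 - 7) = x - 2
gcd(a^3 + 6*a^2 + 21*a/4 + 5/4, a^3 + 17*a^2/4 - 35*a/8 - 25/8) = a^2 + 11*a/2 + 5/2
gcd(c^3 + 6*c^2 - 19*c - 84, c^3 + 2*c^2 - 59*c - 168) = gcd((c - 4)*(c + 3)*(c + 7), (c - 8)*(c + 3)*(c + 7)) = c^2 + 10*c + 21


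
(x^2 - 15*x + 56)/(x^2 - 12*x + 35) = (x - 8)/(x - 5)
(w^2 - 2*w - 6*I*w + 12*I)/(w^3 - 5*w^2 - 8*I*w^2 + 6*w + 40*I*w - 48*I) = (w - 6*I)/(w^2 - w*(3 + 8*I) + 24*I)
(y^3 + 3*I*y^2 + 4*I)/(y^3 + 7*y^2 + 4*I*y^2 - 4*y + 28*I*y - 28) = (y - I)/(y + 7)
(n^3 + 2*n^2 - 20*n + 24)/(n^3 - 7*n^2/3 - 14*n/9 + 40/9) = 9*(n^2 + 4*n - 12)/(9*n^2 - 3*n - 20)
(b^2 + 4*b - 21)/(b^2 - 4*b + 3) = (b + 7)/(b - 1)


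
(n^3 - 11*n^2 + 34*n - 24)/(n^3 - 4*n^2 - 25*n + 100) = (n^2 - 7*n + 6)/(n^2 - 25)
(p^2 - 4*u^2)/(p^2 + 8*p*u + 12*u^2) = (p - 2*u)/(p + 6*u)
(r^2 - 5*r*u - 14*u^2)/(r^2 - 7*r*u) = (r + 2*u)/r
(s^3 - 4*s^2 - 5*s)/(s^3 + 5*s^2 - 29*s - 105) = s*(s + 1)/(s^2 + 10*s + 21)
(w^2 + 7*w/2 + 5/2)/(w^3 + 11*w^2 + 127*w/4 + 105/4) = 2*(w + 1)/(2*w^2 + 17*w + 21)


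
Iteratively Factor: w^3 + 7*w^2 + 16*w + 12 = (w + 2)*(w^2 + 5*w + 6) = (w + 2)^2*(w + 3)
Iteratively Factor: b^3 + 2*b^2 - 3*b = (b - 1)*(b^2 + 3*b) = (b - 1)*(b + 3)*(b)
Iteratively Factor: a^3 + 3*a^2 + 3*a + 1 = (a + 1)*(a^2 + 2*a + 1) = (a + 1)^2*(a + 1)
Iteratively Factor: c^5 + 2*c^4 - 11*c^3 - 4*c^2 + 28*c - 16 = (c + 2)*(c^4 - 11*c^2 + 18*c - 8) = (c - 1)*(c + 2)*(c^3 + c^2 - 10*c + 8) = (c - 2)*(c - 1)*(c + 2)*(c^2 + 3*c - 4) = (c - 2)*(c - 1)^2*(c + 2)*(c + 4)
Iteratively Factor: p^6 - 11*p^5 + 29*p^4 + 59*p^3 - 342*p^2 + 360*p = (p - 4)*(p^5 - 7*p^4 + p^3 + 63*p^2 - 90*p) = (p - 5)*(p - 4)*(p^4 - 2*p^3 - 9*p^2 + 18*p) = (p - 5)*(p - 4)*(p - 2)*(p^3 - 9*p) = p*(p - 5)*(p - 4)*(p - 2)*(p^2 - 9) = p*(p - 5)*(p - 4)*(p - 3)*(p - 2)*(p + 3)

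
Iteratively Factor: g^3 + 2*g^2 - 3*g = (g)*(g^2 + 2*g - 3) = g*(g - 1)*(g + 3)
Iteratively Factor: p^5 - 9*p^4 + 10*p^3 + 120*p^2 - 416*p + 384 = (p - 4)*(p^4 - 5*p^3 - 10*p^2 + 80*p - 96) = (p - 4)*(p + 4)*(p^3 - 9*p^2 + 26*p - 24) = (p - 4)*(p - 2)*(p + 4)*(p^2 - 7*p + 12) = (p - 4)*(p - 3)*(p - 2)*(p + 4)*(p - 4)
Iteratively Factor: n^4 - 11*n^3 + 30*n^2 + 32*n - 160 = (n - 4)*(n^3 - 7*n^2 + 2*n + 40) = (n - 4)*(n + 2)*(n^2 - 9*n + 20) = (n - 5)*(n - 4)*(n + 2)*(n - 4)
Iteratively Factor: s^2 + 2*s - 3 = (s - 1)*(s + 3)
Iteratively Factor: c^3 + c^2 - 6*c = (c + 3)*(c^2 - 2*c) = c*(c + 3)*(c - 2)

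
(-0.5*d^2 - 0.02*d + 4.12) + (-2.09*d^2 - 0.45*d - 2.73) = -2.59*d^2 - 0.47*d + 1.39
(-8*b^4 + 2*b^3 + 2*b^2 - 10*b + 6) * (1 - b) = 8*b^5 - 10*b^4 + 12*b^2 - 16*b + 6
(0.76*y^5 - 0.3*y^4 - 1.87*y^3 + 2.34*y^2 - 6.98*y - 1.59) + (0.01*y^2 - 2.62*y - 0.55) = 0.76*y^5 - 0.3*y^4 - 1.87*y^3 + 2.35*y^2 - 9.6*y - 2.14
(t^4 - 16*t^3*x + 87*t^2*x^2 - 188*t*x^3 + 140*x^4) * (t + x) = t^5 - 15*t^4*x + 71*t^3*x^2 - 101*t^2*x^3 - 48*t*x^4 + 140*x^5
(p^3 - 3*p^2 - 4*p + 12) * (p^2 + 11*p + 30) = p^5 + 8*p^4 - 7*p^3 - 122*p^2 + 12*p + 360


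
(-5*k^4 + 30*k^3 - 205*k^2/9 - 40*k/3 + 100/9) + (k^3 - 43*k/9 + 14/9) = -5*k^4 + 31*k^3 - 205*k^2/9 - 163*k/9 + 38/3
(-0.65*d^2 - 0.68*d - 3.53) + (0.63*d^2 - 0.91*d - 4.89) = -0.02*d^2 - 1.59*d - 8.42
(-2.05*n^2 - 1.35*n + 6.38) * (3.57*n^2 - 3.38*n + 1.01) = -7.3185*n^4 + 2.1095*n^3 + 25.2691*n^2 - 22.9279*n + 6.4438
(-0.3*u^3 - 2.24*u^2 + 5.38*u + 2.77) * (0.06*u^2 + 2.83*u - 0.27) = -0.018*u^5 - 0.9834*u^4 - 5.9354*u^3 + 15.9964*u^2 + 6.3865*u - 0.7479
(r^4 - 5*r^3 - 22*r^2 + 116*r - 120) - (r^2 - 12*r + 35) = r^4 - 5*r^3 - 23*r^2 + 128*r - 155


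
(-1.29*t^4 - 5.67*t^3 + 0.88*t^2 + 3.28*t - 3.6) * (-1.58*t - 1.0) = 2.0382*t^5 + 10.2486*t^4 + 4.2796*t^3 - 6.0624*t^2 + 2.408*t + 3.6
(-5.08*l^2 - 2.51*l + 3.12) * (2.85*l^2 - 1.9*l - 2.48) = -14.478*l^4 + 2.4985*l^3 + 26.2594*l^2 + 0.296799999999999*l - 7.7376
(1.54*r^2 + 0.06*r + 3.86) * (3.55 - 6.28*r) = -9.6712*r^3 + 5.0902*r^2 - 24.0278*r + 13.703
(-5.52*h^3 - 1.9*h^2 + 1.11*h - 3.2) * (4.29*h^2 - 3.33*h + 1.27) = -23.6808*h^5 + 10.2306*h^4 + 4.0785*h^3 - 19.8373*h^2 + 12.0657*h - 4.064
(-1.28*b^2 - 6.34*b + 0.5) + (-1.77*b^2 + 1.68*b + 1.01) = -3.05*b^2 - 4.66*b + 1.51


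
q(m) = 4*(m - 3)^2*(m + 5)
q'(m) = 4*(m - 3)^2 + 4*(m + 5)*(2*m - 6) = 4*(m - 3)*(3*m + 7)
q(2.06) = 24.95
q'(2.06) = -49.56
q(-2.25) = 303.19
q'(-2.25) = -5.25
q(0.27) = 157.11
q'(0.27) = -85.29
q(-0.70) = 235.47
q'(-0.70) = -72.52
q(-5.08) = -20.89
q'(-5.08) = 266.32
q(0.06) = 174.95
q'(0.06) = -84.44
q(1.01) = 95.20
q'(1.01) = -79.84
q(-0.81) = 243.29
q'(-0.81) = -69.65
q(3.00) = 0.00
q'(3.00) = 0.00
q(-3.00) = 288.00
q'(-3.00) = 48.00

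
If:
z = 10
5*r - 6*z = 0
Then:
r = 12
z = 10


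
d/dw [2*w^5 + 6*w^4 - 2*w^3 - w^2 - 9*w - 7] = 10*w^4 + 24*w^3 - 6*w^2 - 2*w - 9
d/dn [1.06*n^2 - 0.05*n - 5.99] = 2.12*n - 0.05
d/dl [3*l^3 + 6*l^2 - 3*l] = 9*l^2 + 12*l - 3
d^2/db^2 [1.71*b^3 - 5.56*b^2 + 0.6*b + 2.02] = 10.26*b - 11.12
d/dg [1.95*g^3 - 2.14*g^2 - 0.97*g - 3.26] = 5.85*g^2 - 4.28*g - 0.97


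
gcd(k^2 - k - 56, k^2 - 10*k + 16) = k - 8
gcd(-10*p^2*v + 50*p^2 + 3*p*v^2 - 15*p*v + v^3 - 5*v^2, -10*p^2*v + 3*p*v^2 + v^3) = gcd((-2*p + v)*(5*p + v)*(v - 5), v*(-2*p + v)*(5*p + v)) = 10*p^2 - 3*p*v - v^2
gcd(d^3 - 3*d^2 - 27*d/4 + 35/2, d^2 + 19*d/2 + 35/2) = d + 5/2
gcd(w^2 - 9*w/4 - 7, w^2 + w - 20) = w - 4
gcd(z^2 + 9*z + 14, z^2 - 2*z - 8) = z + 2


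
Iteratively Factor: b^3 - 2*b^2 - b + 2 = (b + 1)*(b^2 - 3*b + 2) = (b - 2)*(b + 1)*(b - 1)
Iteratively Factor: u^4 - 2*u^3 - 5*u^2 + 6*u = (u)*(u^3 - 2*u^2 - 5*u + 6) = u*(u - 1)*(u^2 - u - 6) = u*(u - 1)*(u + 2)*(u - 3)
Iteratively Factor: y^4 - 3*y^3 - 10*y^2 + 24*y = (y + 3)*(y^3 - 6*y^2 + 8*y) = (y - 4)*(y + 3)*(y^2 - 2*y) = y*(y - 4)*(y + 3)*(y - 2)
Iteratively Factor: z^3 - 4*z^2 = (z - 4)*(z^2) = z*(z - 4)*(z)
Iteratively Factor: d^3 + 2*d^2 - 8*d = (d - 2)*(d^2 + 4*d) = d*(d - 2)*(d + 4)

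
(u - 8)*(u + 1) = u^2 - 7*u - 8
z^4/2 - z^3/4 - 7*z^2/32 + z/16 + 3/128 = (z/2 + 1/4)*(z - 3/4)*(z - 1/2)*(z + 1/4)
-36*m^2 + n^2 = (-6*m + n)*(6*m + n)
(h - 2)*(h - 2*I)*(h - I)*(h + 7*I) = h^4 - 2*h^3 + 4*I*h^3 + 19*h^2 - 8*I*h^2 - 38*h - 14*I*h + 28*I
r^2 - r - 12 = (r - 4)*(r + 3)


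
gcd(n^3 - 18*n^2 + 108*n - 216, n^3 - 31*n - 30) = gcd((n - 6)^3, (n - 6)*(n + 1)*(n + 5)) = n - 6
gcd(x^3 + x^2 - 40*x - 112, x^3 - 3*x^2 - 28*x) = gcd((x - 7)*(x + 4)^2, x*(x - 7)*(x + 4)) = x^2 - 3*x - 28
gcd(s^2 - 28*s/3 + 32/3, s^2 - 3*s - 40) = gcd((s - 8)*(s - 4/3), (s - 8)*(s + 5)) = s - 8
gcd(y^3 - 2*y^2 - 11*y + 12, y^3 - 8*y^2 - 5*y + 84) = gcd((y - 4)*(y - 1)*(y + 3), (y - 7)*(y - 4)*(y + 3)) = y^2 - y - 12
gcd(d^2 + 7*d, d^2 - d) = d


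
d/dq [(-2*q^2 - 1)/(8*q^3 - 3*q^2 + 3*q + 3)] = (16*q^4 + 18*q^2 - 18*q + 3)/(64*q^6 - 48*q^5 + 57*q^4 + 30*q^3 - 9*q^2 + 18*q + 9)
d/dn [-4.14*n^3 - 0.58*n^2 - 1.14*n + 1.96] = -12.42*n^2 - 1.16*n - 1.14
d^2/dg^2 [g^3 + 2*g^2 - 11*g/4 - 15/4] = 6*g + 4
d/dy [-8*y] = -8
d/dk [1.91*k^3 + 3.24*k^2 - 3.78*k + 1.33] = 5.73*k^2 + 6.48*k - 3.78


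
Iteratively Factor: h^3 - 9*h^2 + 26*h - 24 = (h - 3)*(h^2 - 6*h + 8) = (h - 4)*(h - 3)*(h - 2)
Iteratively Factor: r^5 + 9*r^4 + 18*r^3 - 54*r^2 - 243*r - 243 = (r - 3)*(r^4 + 12*r^3 + 54*r^2 + 108*r + 81) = (r - 3)*(r + 3)*(r^3 + 9*r^2 + 27*r + 27) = (r - 3)*(r + 3)^2*(r^2 + 6*r + 9) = (r - 3)*(r + 3)^3*(r + 3)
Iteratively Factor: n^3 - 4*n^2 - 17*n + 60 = (n - 5)*(n^2 + n - 12) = (n - 5)*(n - 3)*(n + 4)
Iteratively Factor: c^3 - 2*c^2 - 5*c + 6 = (c + 2)*(c^2 - 4*c + 3) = (c - 3)*(c + 2)*(c - 1)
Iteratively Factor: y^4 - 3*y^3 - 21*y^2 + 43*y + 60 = (y + 4)*(y^3 - 7*y^2 + 7*y + 15) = (y + 1)*(y + 4)*(y^2 - 8*y + 15) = (y - 3)*(y + 1)*(y + 4)*(y - 5)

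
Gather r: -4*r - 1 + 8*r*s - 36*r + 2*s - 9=r*(8*s - 40) + 2*s - 10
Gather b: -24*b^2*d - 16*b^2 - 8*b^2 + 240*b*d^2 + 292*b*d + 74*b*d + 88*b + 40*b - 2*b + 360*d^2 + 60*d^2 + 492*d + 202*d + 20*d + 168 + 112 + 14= b^2*(-24*d - 24) + b*(240*d^2 + 366*d + 126) + 420*d^2 + 714*d + 294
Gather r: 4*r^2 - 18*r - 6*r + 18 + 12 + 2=4*r^2 - 24*r + 32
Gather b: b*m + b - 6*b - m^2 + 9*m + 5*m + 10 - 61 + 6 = b*(m - 5) - m^2 + 14*m - 45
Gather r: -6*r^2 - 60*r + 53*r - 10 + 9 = -6*r^2 - 7*r - 1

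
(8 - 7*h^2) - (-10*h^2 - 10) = 3*h^2 + 18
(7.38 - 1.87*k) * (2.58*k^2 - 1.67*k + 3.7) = -4.8246*k^3 + 22.1633*k^2 - 19.2436*k + 27.306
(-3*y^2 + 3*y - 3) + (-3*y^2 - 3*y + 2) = -6*y^2 - 1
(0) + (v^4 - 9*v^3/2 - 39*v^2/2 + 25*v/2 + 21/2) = v^4 - 9*v^3/2 - 39*v^2/2 + 25*v/2 + 21/2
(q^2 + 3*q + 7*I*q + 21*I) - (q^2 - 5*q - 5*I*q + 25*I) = 8*q + 12*I*q - 4*I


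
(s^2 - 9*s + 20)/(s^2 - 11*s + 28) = (s - 5)/(s - 7)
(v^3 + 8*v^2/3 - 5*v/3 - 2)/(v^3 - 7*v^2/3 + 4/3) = (v + 3)/(v - 2)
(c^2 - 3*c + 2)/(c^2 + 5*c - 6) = (c - 2)/(c + 6)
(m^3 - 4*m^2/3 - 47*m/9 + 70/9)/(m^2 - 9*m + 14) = (9*m^2 + 6*m - 35)/(9*(m - 7))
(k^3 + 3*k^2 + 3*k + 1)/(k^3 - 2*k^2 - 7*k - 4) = (k + 1)/(k - 4)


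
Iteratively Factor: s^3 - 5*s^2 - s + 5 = (s - 5)*(s^2 - 1) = (s - 5)*(s + 1)*(s - 1)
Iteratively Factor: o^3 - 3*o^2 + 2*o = (o)*(o^2 - 3*o + 2) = o*(o - 2)*(o - 1)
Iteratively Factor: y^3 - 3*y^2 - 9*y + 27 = (y - 3)*(y^2 - 9) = (y - 3)*(y + 3)*(y - 3)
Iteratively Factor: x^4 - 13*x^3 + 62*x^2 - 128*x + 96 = (x - 4)*(x^3 - 9*x^2 + 26*x - 24) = (x - 4)*(x - 3)*(x^2 - 6*x + 8) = (x - 4)*(x - 3)*(x - 2)*(x - 4)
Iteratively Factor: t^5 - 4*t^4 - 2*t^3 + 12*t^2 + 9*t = (t + 1)*(t^4 - 5*t^3 + 3*t^2 + 9*t) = (t - 3)*(t + 1)*(t^3 - 2*t^2 - 3*t) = (t - 3)^2*(t + 1)*(t^2 + t) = t*(t - 3)^2*(t + 1)*(t + 1)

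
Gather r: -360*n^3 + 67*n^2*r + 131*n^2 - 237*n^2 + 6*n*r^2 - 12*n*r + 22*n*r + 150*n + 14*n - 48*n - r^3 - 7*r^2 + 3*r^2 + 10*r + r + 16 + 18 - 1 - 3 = -360*n^3 - 106*n^2 + 116*n - r^3 + r^2*(6*n - 4) + r*(67*n^2 + 10*n + 11) + 30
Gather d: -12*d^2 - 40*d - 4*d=-12*d^2 - 44*d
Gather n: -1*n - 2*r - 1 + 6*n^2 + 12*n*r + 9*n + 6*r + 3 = 6*n^2 + n*(12*r + 8) + 4*r + 2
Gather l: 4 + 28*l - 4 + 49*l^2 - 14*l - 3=49*l^2 + 14*l - 3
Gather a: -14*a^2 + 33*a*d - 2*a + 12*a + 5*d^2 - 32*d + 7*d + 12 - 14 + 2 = -14*a^2 + a*(33*d + 10) + 5*d^2 - 25*d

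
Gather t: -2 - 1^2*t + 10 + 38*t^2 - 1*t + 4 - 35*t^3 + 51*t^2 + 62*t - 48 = -35*t^3 + 89*t^2 + 60*t - 36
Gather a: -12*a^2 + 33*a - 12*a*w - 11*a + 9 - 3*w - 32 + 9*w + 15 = -12*a^2 + a*(22 - 12*w) + 6*w - 8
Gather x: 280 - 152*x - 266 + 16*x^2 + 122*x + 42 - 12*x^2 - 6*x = 4*x^2 - 36*x + 56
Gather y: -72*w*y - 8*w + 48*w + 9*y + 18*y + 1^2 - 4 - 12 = 40*w + y*(27 - 72*w) - 15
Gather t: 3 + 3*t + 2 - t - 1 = 2*t + 4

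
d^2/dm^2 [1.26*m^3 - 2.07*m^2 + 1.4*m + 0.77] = 7.56*m - 4.14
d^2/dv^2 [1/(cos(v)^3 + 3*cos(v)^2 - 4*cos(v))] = ((-13*cos(v) + 24*cos(2*v) + 9*cos(3*v))*(cos(v)^2 + 3*cos(v) - 4)*cos(v)/4 + 2*(3*cos(v)^2 + 6*cos(v) - 4)^2*sin(v)^2)/((cos(v)^2 + 3*cos(v) - 4)^3*cos(v)^3)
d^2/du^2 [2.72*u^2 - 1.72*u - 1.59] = 5.44000000000000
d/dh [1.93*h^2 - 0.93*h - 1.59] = 3.86*h - 0.93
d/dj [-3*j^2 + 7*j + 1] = 7 - 6*j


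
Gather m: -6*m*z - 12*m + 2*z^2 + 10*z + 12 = m*(-6*z - 12) + 2*z^2 + 10*z + 12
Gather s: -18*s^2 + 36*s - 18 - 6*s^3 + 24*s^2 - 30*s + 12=-6*s^3 + 6*s^2 + 6*s - 6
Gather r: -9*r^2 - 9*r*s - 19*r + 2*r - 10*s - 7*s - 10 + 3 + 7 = -9*r^2 + r*(-9*s - 17) - 17*s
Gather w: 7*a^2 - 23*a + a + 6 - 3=7*a^2 - 22*a + 3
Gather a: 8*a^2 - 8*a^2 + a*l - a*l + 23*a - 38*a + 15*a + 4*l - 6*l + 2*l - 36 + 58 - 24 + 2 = 0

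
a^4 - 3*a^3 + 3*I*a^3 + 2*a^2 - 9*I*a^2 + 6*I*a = a*(a - 2)*(a - 1)*(a + 3*I)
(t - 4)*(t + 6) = t^2 + 2*t - 24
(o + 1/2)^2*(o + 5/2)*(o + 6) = o^4 + 19*o^3/2 + 95*o^2/4 + 137*o/8 + 15/4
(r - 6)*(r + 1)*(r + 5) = r^3 - 31*r - 30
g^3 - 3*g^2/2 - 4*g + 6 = (g - 2)*(g - 3/2)*(g + 2)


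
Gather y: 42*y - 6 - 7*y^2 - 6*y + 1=-7*y^2 + 36*y - 5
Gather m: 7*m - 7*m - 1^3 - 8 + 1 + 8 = 0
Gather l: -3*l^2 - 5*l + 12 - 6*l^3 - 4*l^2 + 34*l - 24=-6*l^3 - 7*l^2 + 29*l - 12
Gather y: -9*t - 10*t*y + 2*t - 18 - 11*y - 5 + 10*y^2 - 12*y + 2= -7*t + 10*y^2 + y*(-10*t - 23) - 21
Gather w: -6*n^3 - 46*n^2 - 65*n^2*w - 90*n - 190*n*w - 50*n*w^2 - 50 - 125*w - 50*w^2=-6*n^3 - 46*n^2 - 90*n + w^2*(-50*n - 50) + w*(-65*n^2 - 190*n - 125) - 50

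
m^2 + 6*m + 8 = (m + 2)*(m + 4)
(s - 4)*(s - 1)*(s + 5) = s^3 - 21*s + 20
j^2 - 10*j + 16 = (j - 8)*(j - 2)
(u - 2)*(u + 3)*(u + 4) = u^3 + 5*u^2 - 2*u - 24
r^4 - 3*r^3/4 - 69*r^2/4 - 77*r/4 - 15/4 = (r - 5)*(r + 1/4)*(r + 1)*(r + 3)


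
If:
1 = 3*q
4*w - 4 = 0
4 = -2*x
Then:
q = 1/3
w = 1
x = -2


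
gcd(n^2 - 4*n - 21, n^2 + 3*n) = n + 3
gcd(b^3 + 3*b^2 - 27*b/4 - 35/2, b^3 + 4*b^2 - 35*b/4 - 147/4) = b + 7/2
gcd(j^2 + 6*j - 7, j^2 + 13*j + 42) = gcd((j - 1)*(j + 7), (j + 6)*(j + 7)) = j + 7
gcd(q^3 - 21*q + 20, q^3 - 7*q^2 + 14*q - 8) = q^2 - 5*q + 4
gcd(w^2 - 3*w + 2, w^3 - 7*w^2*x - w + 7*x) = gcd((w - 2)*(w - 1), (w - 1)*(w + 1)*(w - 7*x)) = w - 1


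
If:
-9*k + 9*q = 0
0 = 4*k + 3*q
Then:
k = 0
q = 0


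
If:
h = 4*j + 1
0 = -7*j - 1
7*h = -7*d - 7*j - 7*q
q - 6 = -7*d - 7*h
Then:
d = 23/42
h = 3/7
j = -1/7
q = -5/6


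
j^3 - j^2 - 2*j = j*(j - 2)*(j + 1)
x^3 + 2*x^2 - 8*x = x*(x - 2)*(x + 4)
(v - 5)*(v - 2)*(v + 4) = v^3 - 3*v^2 - 18*v + 40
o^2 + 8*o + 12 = (o + 2)*(o + 6)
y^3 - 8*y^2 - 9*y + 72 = (y - 8)*(y - 3)*(y + 3)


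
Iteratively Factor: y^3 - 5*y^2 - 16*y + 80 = (y - 5)*(y^2 - 16) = (y - 5)*(y - 4)*(y + 4)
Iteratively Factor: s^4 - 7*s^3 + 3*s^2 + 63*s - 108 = (s - 4)*(s^3 - 3*s^2 - 9*s + 27) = (s - 4)*(s + 3)*(s^2 - 6*s + 9) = (s - 4)*(s - 3)*(s + 3)*(s - 3)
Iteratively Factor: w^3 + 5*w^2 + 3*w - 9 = (w + 3)*(w^2 + 2*w - 3) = (w - 1)*(w + 3)*(w + 3)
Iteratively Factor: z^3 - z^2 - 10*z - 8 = (z + 2)*(z^2 - 3*z - 4) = (z + 1)*(z + 2)*(z - 4)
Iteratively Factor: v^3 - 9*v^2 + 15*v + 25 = (v - 5)*(v^2 - 4*v - 5) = (v - 5)^2*(v + 1)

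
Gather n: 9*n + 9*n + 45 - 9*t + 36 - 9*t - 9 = 18*n - 18*t + 72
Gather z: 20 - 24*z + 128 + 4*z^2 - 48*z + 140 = 4*z^2 - 72*z + 288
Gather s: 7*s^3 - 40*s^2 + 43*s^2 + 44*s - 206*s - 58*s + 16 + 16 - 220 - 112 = 7*s^3 + 3*s^2 - 220*s - 300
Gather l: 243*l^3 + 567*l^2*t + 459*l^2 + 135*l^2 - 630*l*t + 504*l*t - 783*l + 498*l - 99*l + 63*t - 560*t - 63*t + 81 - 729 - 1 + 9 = 243*l^3 + l^2*(567*t + 594) + l*(-126*t - 384) - 560*t - 640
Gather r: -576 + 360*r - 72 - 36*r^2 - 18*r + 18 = -36*r^2 + 342*r - 630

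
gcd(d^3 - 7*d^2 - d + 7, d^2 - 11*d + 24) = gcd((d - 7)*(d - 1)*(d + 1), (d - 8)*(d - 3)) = 1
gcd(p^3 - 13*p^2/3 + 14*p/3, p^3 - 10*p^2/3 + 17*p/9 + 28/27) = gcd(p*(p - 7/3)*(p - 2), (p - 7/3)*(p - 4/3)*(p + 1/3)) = p - 7/3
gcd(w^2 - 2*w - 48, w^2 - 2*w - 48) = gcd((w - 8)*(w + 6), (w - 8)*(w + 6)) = w^2 - 2*w - 48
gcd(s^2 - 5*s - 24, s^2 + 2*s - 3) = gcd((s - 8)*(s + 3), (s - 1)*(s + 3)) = s + 3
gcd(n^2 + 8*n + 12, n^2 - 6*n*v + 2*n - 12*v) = n + 2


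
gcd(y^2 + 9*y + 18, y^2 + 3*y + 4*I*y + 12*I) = y + 3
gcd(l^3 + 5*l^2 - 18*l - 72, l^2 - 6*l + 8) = l - 4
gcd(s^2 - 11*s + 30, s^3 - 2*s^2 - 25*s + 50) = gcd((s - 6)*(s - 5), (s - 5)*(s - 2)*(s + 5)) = s - 5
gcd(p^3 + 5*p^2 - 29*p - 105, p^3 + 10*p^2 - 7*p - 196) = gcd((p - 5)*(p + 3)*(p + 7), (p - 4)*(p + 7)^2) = p + 7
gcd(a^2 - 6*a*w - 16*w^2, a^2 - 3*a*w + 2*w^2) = 1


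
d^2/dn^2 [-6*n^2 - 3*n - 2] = -12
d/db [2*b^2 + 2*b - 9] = 4*b + 2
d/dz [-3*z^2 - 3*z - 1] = -6*z - 3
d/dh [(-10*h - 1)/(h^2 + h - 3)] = (-10*h^2 - 10*h + (2*h + 1)*(10*h + 1) + 30)/(h^2 + h - 3)^2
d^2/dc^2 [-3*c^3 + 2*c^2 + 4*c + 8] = 4 - 18*c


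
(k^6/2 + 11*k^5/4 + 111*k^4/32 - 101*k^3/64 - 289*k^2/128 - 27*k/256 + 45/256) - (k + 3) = k^6/2 + 11*k^5/4 + 111*k^4/32 - 101*k^3/64 - 289*k^2/128 - 283*k/256 - 723/256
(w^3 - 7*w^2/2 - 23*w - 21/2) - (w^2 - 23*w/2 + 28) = w^3 - 9*w^2/2 - 23*w/2 - 77/2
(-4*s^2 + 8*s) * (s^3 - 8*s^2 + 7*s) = -4*s^5 + 40*s^4 - 92*s^3 + 56*s^2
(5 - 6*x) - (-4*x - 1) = 6 - 2*x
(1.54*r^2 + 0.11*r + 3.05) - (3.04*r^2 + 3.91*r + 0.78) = -1.5*r^2 - 3.8*r + 2.27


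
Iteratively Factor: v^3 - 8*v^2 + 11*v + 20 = (v - 5)*(v^2 - 3*v - 4) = (v - 5)*(v + 1)*(v - 4)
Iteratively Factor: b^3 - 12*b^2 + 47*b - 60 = (b - 5)*(b^2 - 7*b + 12) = (b - 5)*(b - 3)*(b - 4)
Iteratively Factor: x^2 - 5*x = (x - 5)*(x)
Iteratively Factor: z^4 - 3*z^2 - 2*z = (z + 1)*(z^3 - z^2 - 2*z) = z*(z + 1)*(z^2 - z - 2) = z*(z + 1)^2*(z - 2)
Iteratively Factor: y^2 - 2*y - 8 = (y + 2)*(y - 4)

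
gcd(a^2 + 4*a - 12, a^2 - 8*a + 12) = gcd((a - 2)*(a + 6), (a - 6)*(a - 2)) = a - 2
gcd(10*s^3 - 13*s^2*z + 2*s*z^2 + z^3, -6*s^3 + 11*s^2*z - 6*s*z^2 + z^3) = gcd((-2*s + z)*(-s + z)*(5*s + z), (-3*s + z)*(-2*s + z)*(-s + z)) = 2*s^2 - 3*s*z + z^2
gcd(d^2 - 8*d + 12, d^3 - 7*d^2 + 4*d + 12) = d^2 - 8*d + 12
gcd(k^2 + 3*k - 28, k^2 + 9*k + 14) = k + 7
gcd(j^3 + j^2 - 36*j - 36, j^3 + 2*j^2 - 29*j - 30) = j^2 + 7*j + 6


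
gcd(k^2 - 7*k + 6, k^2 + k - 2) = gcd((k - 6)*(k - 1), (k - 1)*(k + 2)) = k - 1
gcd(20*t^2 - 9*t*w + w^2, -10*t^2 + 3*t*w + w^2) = 1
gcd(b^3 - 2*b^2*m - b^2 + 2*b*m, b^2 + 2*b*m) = b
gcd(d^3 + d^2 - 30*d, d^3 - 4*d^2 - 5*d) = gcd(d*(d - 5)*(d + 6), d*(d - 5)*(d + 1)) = d^2 - 5*d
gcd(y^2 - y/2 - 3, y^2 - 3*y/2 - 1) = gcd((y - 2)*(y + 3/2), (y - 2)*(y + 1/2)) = y - 2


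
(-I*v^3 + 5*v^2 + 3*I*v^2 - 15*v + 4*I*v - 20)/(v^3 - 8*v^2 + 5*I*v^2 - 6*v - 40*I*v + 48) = (-I*v^3 + v^2*(5 + 3*I) + v*(-15 + 4*I) - 20)/(v^3 + v^2*(-8 + 5*I) + v*(-6 - 40*I) + 48)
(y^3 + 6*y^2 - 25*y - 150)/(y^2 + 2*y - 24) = (y^2 - 25)/(y - 4)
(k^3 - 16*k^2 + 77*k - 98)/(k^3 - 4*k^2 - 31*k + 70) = (k - 7)/(k + 5)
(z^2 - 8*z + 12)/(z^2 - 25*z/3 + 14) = 3*(z - 2)/(3*z - 7)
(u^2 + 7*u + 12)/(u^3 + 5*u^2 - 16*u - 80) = (u + 3)/(u^2 + u - 20)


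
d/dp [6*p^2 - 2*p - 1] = 12*p - 2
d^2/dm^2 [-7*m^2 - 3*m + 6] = -14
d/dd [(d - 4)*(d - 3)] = 2*d - 7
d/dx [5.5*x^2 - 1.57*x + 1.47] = 11.0*x - 1.57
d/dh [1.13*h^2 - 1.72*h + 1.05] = 2.26*h - 1.72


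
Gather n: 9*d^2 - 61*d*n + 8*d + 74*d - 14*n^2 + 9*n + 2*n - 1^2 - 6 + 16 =9*d^2 + 82*d - 14*n^2 + n*(11 - 61*d) + 9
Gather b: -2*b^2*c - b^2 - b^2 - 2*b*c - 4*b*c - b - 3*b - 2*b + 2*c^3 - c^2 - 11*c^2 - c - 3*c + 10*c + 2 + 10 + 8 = b^2*(-2*c - 2) + b*(-6*c - 6) + 2*c^3 - 12*c^2 + 6*c + 20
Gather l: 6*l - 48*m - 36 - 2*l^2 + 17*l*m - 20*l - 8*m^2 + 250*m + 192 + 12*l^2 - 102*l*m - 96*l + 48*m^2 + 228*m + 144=10*l^2 + l*(-85*m - 110) + 40*m^2 + 430*m + 300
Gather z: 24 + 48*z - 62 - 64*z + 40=2 - 16*z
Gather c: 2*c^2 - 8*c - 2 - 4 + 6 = 2*c^2 - 8*c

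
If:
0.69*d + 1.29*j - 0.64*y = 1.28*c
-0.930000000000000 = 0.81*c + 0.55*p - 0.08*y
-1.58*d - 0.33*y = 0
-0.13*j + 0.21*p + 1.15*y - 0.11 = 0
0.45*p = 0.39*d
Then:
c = -1.16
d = 0.01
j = -1.17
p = 0.01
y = -0.04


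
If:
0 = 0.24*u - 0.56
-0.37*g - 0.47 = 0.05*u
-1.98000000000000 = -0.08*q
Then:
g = -1.59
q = 24.75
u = 2.33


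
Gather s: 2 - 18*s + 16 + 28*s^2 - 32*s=28*s^2 - 50*s + 18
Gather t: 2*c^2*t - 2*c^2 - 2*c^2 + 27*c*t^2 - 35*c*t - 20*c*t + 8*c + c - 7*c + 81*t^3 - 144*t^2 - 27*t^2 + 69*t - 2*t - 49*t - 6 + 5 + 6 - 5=-4*c^2 + 2*c + 81*t^3 + t^2*(27*c - 171) + t*(2*c^2 - 55*c + 18)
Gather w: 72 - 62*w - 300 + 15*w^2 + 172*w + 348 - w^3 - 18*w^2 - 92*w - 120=-w^3 - 3*w^2 + 18*w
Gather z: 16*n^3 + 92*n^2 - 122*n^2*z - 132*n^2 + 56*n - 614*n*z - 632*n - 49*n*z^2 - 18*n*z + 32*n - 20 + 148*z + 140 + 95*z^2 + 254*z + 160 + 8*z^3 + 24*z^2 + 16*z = 16*n^3 - 40*n^2 - 544*n + 8*z^3 + z^2*(119 - 49*n) + z*(-122*n^2 - 632*n + 418) + 280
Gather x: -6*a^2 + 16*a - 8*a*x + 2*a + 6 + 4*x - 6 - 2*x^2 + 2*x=-6*a^2 + 18*a - 2*x^2 + x*(6 - 8*a)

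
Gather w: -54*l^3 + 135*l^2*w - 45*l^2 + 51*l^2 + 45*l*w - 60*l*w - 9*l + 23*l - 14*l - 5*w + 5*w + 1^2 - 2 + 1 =-54*l^3 + 6*l^2 + w*(135*l^2 - 15*l)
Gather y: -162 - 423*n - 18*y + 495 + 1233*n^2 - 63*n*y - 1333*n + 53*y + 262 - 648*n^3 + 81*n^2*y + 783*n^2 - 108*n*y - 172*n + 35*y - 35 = -648*n^3 + 2016*n^2 - 1928*n + y*(81*n^2 - 171*n + 70) + 560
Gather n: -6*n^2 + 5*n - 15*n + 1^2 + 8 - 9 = -6*n^2 - 10*n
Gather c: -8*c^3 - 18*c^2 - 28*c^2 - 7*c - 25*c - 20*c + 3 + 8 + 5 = -8*c^3 - 46*c^2 - 52*c + 16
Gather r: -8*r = -8*r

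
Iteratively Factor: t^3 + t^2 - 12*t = (t - 3)*(t^2 + 4*t) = (t - 3)*(t + 4)*(t)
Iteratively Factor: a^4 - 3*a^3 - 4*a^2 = (a - 4)*(a^3 + a^2) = a*(a - 4)*(a^2 + a) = a*(a - 4)*(a + 1)*(a)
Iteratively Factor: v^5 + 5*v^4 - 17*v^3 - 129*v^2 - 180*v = (v)*(v^4 + 5*v^3 - 17*v^2 - 129*v - 180) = v*(v + 4)*(v^3 + v^2 - 21*v - 45) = v*(v + 3)*(v + 4)*(v^2 - 2*v - 15) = v*(v - 5)*(v + 3)*(v + 4)*(v + 3)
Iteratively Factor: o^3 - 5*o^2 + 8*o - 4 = (o - 1)*(o^2 - 4*o + 4) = (o - 2)*(o - 1)*(o - 2)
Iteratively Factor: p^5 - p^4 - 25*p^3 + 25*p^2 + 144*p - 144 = (p - 3)*(p^4 + 2*p^3 - 19*p^2 - 32*p + 48) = (p - 3)*(p - 1)*(p^3 + 3*p^2 - 16*p - 48) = (p - 3)*(p - 1)*(p + 4)*(p^2 - p - 12) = (p - 4)*(p - 3)*(p - 1)*(p + 4)*(p + 3)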